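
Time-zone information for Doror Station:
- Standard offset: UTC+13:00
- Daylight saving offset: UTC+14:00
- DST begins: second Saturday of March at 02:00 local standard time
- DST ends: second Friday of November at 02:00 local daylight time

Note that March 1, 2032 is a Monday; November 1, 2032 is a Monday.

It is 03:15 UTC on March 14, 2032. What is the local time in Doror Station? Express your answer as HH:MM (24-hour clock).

1 March 2032 is a Monday, so the first Saturday is March 6 and the second is March 13.
1 November 2032 is a Monday, so the first Friday is November 5 and the second is November 12.
At the standard offset (UTC+13:00), 03:15 UTC + 13h = 16:15 Doror Station standard time.
The standard-time date in Doror Station, March 14, 2032, lies within the daylight-saving period (13 March – 12 November), so Doror Station is on daylight time, UTC+14:00.
03:15 UTC + 14h = 17:15 local.

17:15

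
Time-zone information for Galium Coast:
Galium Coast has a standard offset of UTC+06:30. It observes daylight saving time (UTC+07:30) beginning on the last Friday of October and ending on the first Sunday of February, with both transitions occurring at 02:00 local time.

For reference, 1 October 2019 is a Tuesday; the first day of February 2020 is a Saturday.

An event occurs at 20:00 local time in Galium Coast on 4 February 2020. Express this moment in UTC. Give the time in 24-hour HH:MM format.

13:30

1 October 2019 is a Tuesday, so Fridays fall on 4, 11, 18, 25; the last is October 25.
1 February 2020 is a Saturday, so the first Sunday is February 2.
4 February 2020 is outside the daylight-saving period (25 October 2019 – 2 February 2020), so Galium Coast is on standard time, UTC+06:30.
20:00 local − 6h30m = 13:30 UTC.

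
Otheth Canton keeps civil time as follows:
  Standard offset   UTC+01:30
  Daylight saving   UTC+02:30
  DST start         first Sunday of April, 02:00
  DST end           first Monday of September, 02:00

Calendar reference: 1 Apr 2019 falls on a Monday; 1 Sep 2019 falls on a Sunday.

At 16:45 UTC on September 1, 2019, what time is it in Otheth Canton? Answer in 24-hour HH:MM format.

1 April 2019 is a Monday, so the first Sunday is April 7.
1 September 2019 is a Sunday, so the first Monday is September 2.
At the standard offset (UTC+01:30), 16:45 UTC + 1h30m = 18:15 Otheth Canton standard time.
The standard-time date in Otheth Canton, September 1, 2019, lies within the daylight-saving period (7 April – 2 September), so Otheth Canton is on daylight time, UTC+02:30.
16:45 UTC + 2h30m = 19:15 local.

19:15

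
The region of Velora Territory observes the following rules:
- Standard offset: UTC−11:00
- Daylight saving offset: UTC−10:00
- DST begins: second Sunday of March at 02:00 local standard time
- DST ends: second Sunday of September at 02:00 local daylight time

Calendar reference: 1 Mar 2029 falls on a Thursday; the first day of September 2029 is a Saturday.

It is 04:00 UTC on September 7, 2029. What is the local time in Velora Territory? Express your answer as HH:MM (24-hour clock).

18:00

1 March 2029 is a Thursday, so the first Sunday is March 4 and the second is March 11.
1 September 2029 is a Saturday, so the first Sunday is September 2 and the second is September 9.
At the standard offset (UTC−11:00), 04:00 UTC − 11h = 17:00 Velora Territory standard time (rolling into the previous day, 6 September 2029).
Daylight saving runs 11 March – 9 September; the standard-time date in Velora Territory, September 6, 2029, is inside that window, so Velora Territory is at UTC−10:00.
04:00 UTC − 10h = 18:00 local (rolling into the previous day, 6 September 2029).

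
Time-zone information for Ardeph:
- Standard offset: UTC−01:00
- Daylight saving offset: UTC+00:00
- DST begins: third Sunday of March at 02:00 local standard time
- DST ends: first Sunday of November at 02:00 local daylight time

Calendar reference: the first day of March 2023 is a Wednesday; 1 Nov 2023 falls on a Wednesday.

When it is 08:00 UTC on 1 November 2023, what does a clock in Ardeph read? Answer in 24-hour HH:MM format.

08:00

1 March 2023 is a Wednesday, so the first Sunday is March 5 and the third is March 19.
1 November 2023 is a Wednesday, so the first Sunday is November 5.
At the standard offset (UTC−01:00), 08:00 UTC − 1h = 07:00 Ardeph standard time.
The standard-time date in Ardeph, 1 November 2023, lies within the daylight-saving period (19 March – 5 November), so Ardeph is on daylight time, UTC+00:00.
08:00 UTC + 0h = 08:00 local.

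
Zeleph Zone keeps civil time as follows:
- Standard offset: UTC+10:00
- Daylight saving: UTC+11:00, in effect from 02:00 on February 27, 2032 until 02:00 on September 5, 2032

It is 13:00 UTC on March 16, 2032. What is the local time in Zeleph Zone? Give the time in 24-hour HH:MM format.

00:00

At the standard offset (UTC+10:00), 13:00 UTC + 10h = 23:00 Zeleph Zone standard time.
The standard-time date in Zeleph Zone, March 16, 2032, lies within the daylight-saving period (27 February – 5 September), so Zeleph Zone is on daylight time, UTC+11:00.
13:00 UTC + 11h = 00:00 local (rolling into the next day, 17 March 2032).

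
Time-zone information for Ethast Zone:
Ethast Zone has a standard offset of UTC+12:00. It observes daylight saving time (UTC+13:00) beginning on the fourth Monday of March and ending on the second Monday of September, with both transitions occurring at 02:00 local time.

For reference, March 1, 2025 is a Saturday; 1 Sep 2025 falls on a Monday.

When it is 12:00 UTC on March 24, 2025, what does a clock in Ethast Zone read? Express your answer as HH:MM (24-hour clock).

01:00

1 March 2025 is a Saturday, so the first Monday is March 3 and the fourth is March 24.
1 September 2025 is a Monday, so the first Monday is September 1 and the second is September 8.
At the standard offset (UTC+12:00), 12:00 UTC + 12h = 00:00 Ethast Zone standard time (rolling into the next day, 25 March 2025).
The standard-time date in Ethast Zone, March 25, 2025, falls between 24 March and 8 September, so daylight saving is in effect and Ethast Zone is at UTC+13:00.
12:00 UTC + 13h = 01:00 local (rolling into the next day, 25 March 2025).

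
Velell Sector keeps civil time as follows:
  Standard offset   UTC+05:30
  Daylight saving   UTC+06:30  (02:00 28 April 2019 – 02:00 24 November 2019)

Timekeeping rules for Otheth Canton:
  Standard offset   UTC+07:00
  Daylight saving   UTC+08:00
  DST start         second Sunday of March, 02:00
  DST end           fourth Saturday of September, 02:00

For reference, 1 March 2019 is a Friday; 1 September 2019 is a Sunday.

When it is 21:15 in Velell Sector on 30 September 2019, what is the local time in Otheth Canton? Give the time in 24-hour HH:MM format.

21:45

Daylight saving runs 28 April – 24 November; 30 September 2019 is inside that window, so Velell Sector is at UTC+06:30.
21:15 Velell Sector − 6h30m = 14:45 UTC.
1 March 2019 is a Friday, so the first Sunday is March 3 and the second is March 10.
1 September 2019 is a Sunday, so the first Saturday is September 7 and the fourth is September 28.
At the standard offset (UTC+07:00), 14:45 UTC + 7h = 21:45 Otheth Canton standard time.
Daylight saving runs 10 March – 28 September; the standard-time date in Otheth Canton, 30 September 2019, is outside that window, so Otheth Canton is on standard time at UTC+07:00.
14:45 UTC + 7h = 21:45 Otheth Canton.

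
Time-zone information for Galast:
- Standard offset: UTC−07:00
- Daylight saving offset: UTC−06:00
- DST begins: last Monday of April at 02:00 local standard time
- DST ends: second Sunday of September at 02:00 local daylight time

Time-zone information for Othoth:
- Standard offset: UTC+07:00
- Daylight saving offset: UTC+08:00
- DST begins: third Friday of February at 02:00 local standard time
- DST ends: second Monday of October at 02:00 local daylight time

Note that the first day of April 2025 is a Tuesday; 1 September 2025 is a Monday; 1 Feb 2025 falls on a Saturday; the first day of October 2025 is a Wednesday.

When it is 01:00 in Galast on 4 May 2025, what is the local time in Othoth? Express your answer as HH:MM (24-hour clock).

15:00

1 April 2025 is a Tuesday, so Mondays fall on 7, 14, 21, 28; the last is April 28.
1 September 2025 is a Monday, so the first Sunday is September 7 and the second is September 14.
Daylight saving runs 28 April – 14 September; 4 May 2025 is inside that window, so Galast is at UTC−06:00.
01:00 Galast + 6h = 07:00 UTC.
1 February 2025 is a Saturday, so the first Friday is February 7 and the third is February 21.
1 October 2025 is a Wednesday, so the first Monday is October 6 and the second is October 13.
At the standard offset (UTC+07:00), 07:00 UTC + 7h = 14:00 Othoth standard time.
Daylight saving runs 21 February – 13 October; the standard-time date in Othoth, 4 May 2025, is inside that window, so Othoth is at UTC+08:00.
07:00 UTC + 8h = 15:00 Othoth.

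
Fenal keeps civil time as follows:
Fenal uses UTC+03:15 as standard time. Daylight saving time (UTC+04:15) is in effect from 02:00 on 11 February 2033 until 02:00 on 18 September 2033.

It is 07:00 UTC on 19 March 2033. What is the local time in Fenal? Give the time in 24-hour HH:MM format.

11:15

At the standard offset (UTC+03:15), 07:00 UTC + 3h15m = 10:15 Fenal standard time.
The standard-time date in Fenal, 19 March 2033, falls between 11 February and 18 September, so daylight saving is in effect and Fenal is at UTC+04:15.
07:00 UTC + 4h15m = 11:15 local.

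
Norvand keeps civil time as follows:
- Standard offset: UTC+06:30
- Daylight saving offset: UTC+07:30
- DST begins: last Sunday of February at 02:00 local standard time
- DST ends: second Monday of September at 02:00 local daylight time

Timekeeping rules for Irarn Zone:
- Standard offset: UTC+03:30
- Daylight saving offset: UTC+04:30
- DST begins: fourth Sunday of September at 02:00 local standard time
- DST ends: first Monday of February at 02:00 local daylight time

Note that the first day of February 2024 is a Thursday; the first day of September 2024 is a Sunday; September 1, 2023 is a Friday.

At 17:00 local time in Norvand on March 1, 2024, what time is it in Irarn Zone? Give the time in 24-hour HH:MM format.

13:00

1 February 2024 is a Thursday, so Sundays fall on 4, 11, 18, 25; the last is February 25.
1 September 2024 is a Sunday, so the first Monday is September 2 and the second is September 9.
March 1, 2024 lies within the daylight-saving period (25 February – 9 September), so Norvand is on daylight time, UTC+07:30.
17:00 Norvand − 7h30m = 09:30 UTC.
1 September 2023 is a Friday, so the first Sunday is September 3 and the fourth is September 24.
1 February 2024 is a Thursday, so the first Monday is February 5.
At the standard offset (UTC+03:30), 09:30 UTC + 3h30m = 13:00 Irarn Zone standard time.
The standard-time date in Irarn Zone, March 1, 2024, does not fall between 24 September 2023 and 5 February 2024, so daylight saving is not in effect and Irarn Zone is at UTC+03:30.
09:30 UTC + 3h30m = 13:00 Irarn Zone.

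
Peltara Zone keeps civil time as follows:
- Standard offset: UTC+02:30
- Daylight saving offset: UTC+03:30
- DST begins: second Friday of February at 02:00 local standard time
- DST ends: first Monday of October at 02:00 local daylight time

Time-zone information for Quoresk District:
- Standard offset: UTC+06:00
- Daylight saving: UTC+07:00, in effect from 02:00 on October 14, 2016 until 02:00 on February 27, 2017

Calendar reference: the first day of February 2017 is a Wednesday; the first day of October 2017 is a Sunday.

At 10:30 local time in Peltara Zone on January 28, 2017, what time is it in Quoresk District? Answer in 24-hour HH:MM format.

1 February 2017 is a Wednesday, so the first Friday is February 3 and the second is February 10.
1 October 2017 is a Sunday, so the first Monday is October 2.
January 28, 2017 does not fall between 10 February and 2 October, so daylight saving is not in effect and Peltara Zone is at UTC+02:30.
10:30 Peltara Zone − 2h30m = 08:00 UTC.
At the standard offset (UTC+06:00), 08:00 UTC + 6h = 14:00 Quoresk District standard time.
Daylight saving runs 14 October 2016 – 27 February 2017; the standard-time date in Quoresk District, January 28, 2017, is inside that window, so Quoresk District is at UTC+07:00.
08:00 UTC + 7h = 15:00 Quoresk District.

15:00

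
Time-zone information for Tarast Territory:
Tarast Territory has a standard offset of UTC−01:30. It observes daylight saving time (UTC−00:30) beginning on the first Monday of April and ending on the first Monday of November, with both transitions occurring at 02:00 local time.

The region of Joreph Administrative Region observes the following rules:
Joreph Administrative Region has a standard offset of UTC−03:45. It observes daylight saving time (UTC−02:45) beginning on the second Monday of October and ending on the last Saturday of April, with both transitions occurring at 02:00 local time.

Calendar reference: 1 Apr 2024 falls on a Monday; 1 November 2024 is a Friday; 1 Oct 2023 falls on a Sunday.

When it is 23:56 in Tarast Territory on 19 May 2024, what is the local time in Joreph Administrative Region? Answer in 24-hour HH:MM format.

20:41

1 April 2024 is a Monday, so the first Monday is April 1.
1 November 2024 is a Friday, so the first Monday is November 4.
Daylight saving runs 1 April – 4 November; 19 May 2024 is inside that window, so Tarast Territory is at UTC−00:30.
23:56 Tarast Territory + 0h30m = 00:26 UTC (rolling into the next day, 20 May 2024).
1 October 2023 is a Sunday, so the first Monday is October 2 and the second is October 9.
1 April 2024 is a Monday, so Saturdays fall on 6, 13, 20, 27; the last is April 27.
At the standard offset (UTC−03:45), 00:26 UTC − 3h45m = 20:41 Joreph Administrative Region standard time (rolling into the previous day, 19 May 2024).
The standard-time date in Joreph Administrative Region, 19 May 2024, is outside the daylight-saving period (9 October 2023 – 27 April 2024), so Joreph Administrative Region is on standard time, UTC−03:45.
00:26 UTC − 3h45m = 20:41 Joreph Administrative Region (rolling into the previous day, 19 May 2024).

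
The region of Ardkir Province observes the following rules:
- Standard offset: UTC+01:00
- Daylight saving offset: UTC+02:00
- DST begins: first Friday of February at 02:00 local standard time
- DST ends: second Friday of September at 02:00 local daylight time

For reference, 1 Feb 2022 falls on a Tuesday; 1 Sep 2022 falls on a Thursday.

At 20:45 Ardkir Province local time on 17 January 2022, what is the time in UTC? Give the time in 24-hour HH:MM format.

1 February 2022 is a Tuesday, so the first Friday is February 4.
1 September 2022 is a Thursday, so the first Friday is September 2 and the second is September 9.
Daylight saving runs 4 February – 9 September; 17 January 2022 is outside that window, so Ardkir Province is on standard time at UTC+01:00.
20:45 local − 1h = 19:45 UTC.

19:45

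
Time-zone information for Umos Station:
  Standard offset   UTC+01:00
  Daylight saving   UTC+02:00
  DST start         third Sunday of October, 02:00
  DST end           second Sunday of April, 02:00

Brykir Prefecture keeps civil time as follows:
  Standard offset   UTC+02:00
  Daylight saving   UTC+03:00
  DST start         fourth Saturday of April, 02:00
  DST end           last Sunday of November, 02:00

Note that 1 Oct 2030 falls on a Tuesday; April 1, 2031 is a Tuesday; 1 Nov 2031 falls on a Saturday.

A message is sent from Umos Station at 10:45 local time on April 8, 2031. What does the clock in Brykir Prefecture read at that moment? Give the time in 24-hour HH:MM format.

10:45

1 October 2030 is a Tuesday, so the first Sunday is October 6 and the third is October 20.
1 April 2031 is a Tuesday, so the first Sunday is April 6 and the second is April 13.
Daylight saving runs 20 October 2030 – 13 April 2031; April 8, 2031 is inside that window, so Umos Station is at UTC+02:00.
10:45 Umos Station − 2h = 08:45 UTC.
1 April 2031 is a Tuesday, so the first Saturday is April 5 and the fourth is April 26.
1 November 2031 is a Saturday, so Sundays fall on 2, 9, 16, 23, 30; the last is November 30.
At the standard offset (UTC+02:00), 08:45 UTC + 2h = 10:45 Brykir Prefecture standard time.
The standard-time date in Brykir Prefecture, April 8, 2031, does not fall between 26 April and 30 November, so daylight saving is not in effect and Brykir Prefecture is at UTC+02:00.
08:45 UTC + 2h = 10:45 Brykir Prefecture.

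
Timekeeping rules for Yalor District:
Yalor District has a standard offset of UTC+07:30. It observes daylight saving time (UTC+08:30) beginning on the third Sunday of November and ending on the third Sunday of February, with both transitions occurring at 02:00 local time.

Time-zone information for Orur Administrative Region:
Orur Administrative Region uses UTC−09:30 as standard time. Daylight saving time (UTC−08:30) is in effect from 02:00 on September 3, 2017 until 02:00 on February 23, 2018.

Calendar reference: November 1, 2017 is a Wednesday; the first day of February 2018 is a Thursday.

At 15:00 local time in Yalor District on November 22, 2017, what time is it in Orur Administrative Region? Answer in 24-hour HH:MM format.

1 November 2017 is a Wednesday, so the first Sunday is November 5 and the third is November 19.
1 February 2018 is a Thursday, so the first Sunday is February 4 and the third is February 18.
Daylight saving runs 19 November 2017 – 18 February 2018; November 22, 2017 is inside that window, so Yalor District is at UTC+08:30.
15:00 Yalor District − 8h30m = 06:30 UTC.
At the standard offset (UTC−09:30), 06:30 UTC − 9h30m = 21:00 Orur Administrative Region standard time (rolling into the previous day, 21 November 2017).
The standard-time date in Orur Administrative Region, November 21, 2017, lies within the daylight-saving period (3 September 2017 – 23 February 2018), so Orur Administrative Region is on daylight time, UTC−08:30.
06:30 UTC − 8h30m = 22:00 Orur Administrative Region (rolling into the previous day, 21 November 2017).

22:00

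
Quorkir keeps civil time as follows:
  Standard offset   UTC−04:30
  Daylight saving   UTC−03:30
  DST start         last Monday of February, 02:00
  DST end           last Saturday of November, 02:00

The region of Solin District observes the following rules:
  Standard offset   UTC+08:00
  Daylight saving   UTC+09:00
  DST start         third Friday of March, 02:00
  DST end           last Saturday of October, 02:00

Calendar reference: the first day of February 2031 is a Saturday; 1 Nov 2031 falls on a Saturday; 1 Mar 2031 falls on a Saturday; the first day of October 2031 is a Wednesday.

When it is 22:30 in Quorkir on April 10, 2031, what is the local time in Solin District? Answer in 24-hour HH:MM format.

11:00

1 February 2031 is a Saturday, so Mondays fall on 3, 10, 17, 24; the last is February 24.
1 November 2031 is a Saturday, so Saturdays fall on 1, 8, 15, 22, 29; the last is November 29.
Daylight saving runs 24 February – 29 November; April 10, 2031 is inside that window, so Quorkir is at UTC−03:30.
22:30 Quorkir + 3h30m = 02:00 UTC (rolling into the next day, 11 April 2031).
1 March 2031 is a Saturday, so the first Friday is March 7 and the third is March 21.
1 October 2031 is a Wednesday, so Saturdays fall on 4, 11, 18, 25; the last is October 25.
At the standard offset (UTC+08:00), 02:00 UTC + 8h = 10:00 Solin District standard time.
The standard-time date in Solin District, April 11, 2031, falls between 21 March and 25 October, so daylight saving is in effect and Solin District is at UTC+09:00.
02:00 UTC + 9h = 11:00 Solin District.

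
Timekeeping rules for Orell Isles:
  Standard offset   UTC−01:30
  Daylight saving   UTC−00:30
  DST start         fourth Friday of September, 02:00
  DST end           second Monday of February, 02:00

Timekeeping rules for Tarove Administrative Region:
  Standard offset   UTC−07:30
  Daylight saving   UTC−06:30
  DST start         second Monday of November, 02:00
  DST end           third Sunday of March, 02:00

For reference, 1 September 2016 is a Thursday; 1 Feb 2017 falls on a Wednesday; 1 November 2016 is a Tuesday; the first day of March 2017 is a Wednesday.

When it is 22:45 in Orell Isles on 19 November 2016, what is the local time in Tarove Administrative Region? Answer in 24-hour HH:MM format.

16:45

1 September 2016 is a Thursday, so the first Friday is September 2 and the fourth is September 23.
1 February 2017 is a Wednesday, so the first Monday is February 6 and the second is February 13.
19 November 2016 falls between 23 September 2016 and 13 February 2017, so daylight saving is in effect and Orell Isles is at UTC−00:30.
22:45 Orell Isles + 0h30m = 23:15 UTC.
1 November 2016 is a Tuesday, so the first Monday is November 7 and the second is November 14.
1 March 2017 is a Wednesday, so the first Sunday is March 5 and the third is March 19.
At the standard offset (UTC−07:30), 23:15 UTC − 7h30m = 15:45 Tarove Administrative Region standard time.
The standard-time date in Tarove Administrative Region, 19 November 2016, lies within the daylight-saving period (14 November 2016 – 19 March 2017), so Tarove Administrative Region is on daylight time, UTC−06:30.
23:15 UTC − 6h30m = 16:45 Tarove Administrative Region.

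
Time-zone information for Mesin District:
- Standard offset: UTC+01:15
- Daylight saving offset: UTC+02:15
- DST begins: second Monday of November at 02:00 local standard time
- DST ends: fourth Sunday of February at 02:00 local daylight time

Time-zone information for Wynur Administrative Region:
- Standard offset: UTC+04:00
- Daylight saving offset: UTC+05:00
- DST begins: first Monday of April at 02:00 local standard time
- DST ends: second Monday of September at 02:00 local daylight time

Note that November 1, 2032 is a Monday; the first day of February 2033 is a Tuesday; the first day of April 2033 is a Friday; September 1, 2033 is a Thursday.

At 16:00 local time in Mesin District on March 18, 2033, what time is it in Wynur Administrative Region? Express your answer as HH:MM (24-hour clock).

1 November 2032 is a Monday, so the first Monday is November 1 and the second is November 8.
1 February 2033 is a Tuesday, so the first Sunday is February 6 and the fourth is February 27.
Daylight saving runs 8 November 2032 – 27 February 2033; March 18, 2033 is outside that window, so Mesin District is on standard time at UTC+01:15.
16:00 Mesin District − 1h15m = 14:45 UTC.
1 April 2033 is a Friday, so the first Monday is April 4.
1 September 2033 is a Thursday, so the first Monday is September 5 and the second is September 12.
At the standard offset (UTC+04:00), 14:45 UTC + 4h = 18:45 Wynur Administrative Region standard time.
Daylight saving runs 4 April – 12 September; the standard-time date in Wynur Administrative Region, March 18, 2033, is outside that window, so Wynur Administrative Region is on standard time at UTC+04:00.
14:45 UTC + 4h = 18:45 Wynur Administrative Region.

18:45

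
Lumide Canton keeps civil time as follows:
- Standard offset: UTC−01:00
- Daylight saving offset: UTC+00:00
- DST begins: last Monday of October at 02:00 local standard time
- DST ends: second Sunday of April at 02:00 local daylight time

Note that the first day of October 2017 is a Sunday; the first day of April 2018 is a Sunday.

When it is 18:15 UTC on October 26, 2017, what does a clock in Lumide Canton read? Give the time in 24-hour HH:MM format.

1 October 2017 is a Sunday, so Mondays fall on 2, 9, 16, 23, 30; the last is October 30.
1 April 2018 is a Sunday, so the first Sunday is April 1 and the second is April 8.
At the standard offset (UTC−01:00), 18:15 UTC − 1h = 17:15 Lumide Canton standard time.
The standard-time date in Lumide Canton, October 26, 2017, is outside the daylight-saving period (30 October 2017 – 8 April 2018), so Lumide Canton is on standard time, UTC−01:00.
18:15 UTC − 1h = 17:15 local.

17:15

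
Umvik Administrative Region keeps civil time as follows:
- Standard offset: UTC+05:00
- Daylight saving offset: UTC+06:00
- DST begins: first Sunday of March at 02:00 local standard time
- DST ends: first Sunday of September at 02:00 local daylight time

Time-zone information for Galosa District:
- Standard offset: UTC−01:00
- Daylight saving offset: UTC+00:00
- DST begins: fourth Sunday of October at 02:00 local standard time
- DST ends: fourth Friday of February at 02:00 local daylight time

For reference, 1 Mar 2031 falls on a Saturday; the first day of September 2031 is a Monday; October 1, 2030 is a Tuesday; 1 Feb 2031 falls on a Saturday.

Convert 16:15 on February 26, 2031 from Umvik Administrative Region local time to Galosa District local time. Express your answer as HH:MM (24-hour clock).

1 March 2031 is a Saturday, so the first Sunday is March 2.
1 September 2031 is a Monday, so the first Sunday is September 7.
February 26, 2031 does not fall between 2 March and 7 September, so daylight saving is not in effect and Umvik Administrative Region is at UTC+05:00.
16:15 Umvik Administrative Region − 5h = 11:15 UTC.
1 October 2030 is a Tuesday, so the first Sunday is October 6 and the fourth is October 27.
1 February 2031 is a Saturday, so the first Friday is February 7 and the fourth is February 28.
At the standard offset (UTC−01:00), 11:15 UTC − 1h = 10:15 Galosa District standard time.
The standard-time date in Galosa District, February 26, 2031, falls between 27 October 2030 and 28 February 2031, so daylight saving is in effect and Galosa District is at UTC+00:00.
11:15 UTC + 0h = 11:15 Galosa District.

11:15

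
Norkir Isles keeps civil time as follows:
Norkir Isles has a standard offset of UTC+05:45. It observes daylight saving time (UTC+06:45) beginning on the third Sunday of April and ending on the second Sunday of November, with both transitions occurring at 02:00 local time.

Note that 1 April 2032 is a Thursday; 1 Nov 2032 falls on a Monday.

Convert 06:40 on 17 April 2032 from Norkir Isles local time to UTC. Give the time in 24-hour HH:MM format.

00:55

1 April 2032 is a Thursday, so the first Sunday is April 4 and the third is April 18.
1 November 2032 is a Monday, so the first Sunday is November 7 and the second is November 14.
Daylight saving runs 18 April – 14 November; 17 April 2032 is outside that window, so Norkir Isles is on standard time at UTC+05:45.
06:40 local − 5h45m = 00:55 UTC.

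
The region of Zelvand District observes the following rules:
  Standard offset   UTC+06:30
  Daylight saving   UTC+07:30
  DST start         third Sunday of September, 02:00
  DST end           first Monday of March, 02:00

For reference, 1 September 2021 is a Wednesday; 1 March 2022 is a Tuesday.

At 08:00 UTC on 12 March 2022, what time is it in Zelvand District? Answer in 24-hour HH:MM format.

1 September 2021 is a Wednesday, so the first Sunday is September 5 and the third is September 19.
1 March 2022 is a Tuesday, so the first Monday is March 7.
At the standard offset (UTC+06:30), 08:00 UTC + 6h30m = 14:30 Zelvand District standard time.
The standard-time date in Zelvand District, 12 March 2022, is outside the daylight-saving period (19 September 2021 – 7 March 2022), so Zelvand District is on standard time, UTC+06:30.
08:00 UTC + 6h30m = 14:30 local.

14:30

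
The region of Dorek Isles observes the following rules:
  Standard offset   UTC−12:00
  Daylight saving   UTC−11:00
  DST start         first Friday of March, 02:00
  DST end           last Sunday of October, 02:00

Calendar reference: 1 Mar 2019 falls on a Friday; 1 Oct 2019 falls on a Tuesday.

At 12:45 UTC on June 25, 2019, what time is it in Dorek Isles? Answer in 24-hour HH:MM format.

1 March 2019 is a Friday, so the first Friday is March 1.
1 October 2019 is a Tuesday, so Sundays fall on 6, 13, 20, 27; the last is October 27.
At the standard offset (UTC−12:00), 12:45 UTC − 12h = 00:45 Dorek Isles standard time.
The standard-time date in Dorek Isles, June 25, 2019, falls between 1 March and 27 October, so daylight saving is in effect and Dorek Isles is at UTC−11:00.
12:45 UTC − 11h = 01:45 local.

01:45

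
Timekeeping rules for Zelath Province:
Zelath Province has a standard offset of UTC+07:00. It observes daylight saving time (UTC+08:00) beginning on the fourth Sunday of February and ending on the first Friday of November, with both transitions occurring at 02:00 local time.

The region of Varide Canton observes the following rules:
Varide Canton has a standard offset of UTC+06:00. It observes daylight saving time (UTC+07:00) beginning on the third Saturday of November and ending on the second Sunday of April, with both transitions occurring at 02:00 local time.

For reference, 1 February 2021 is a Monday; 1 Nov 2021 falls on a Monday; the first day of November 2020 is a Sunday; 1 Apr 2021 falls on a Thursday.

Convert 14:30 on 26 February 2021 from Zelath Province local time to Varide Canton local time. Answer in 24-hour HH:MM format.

1 February 2021 is a Monday, so the first Sunday is February 7 and the fourth is February 28.
1 November 2021 is a Monday, so the first Friday is November 5.
26 February 2021 does not fall between 28 February and 5 November, so daylight saving is not in effect and Zelath Province is at UTC+07:00.
14:30 Zelath Province − 7h = 07:30 UTC.
1 November 2020 is a Sunday, so the first Saturday is November 7 and the third is November 21.
1 April 2021 is a Thursday, so the first Sunday is April 4 and the second is April 11.
At the standard offset (UTC+06:00), 07:30 UTC + 6h = 13:30 Varide Canton standard time.
The standard-time date in Varide Canton, 26 February 2021, lies within the daylight-saving period (21 November 2020 – 11 April 2021), so Varide Canton is on daylight time, UTC+07:00.
07:30 UTC + 7h = 14:30 Varide Canton.

14:30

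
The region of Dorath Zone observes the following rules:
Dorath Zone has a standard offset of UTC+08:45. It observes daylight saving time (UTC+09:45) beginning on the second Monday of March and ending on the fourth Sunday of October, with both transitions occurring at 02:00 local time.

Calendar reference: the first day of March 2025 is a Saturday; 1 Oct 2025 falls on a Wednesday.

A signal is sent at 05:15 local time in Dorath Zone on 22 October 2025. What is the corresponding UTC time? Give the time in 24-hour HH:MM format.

19:30

1 March 2025 is a Saturday, so the first Monday is March 3 and the second is March 10.
1 October 2025 is a Wednesday, so the first Sunday is October 5 and the fourth is October 26.
Daylight saving runs 10 March – 26 October; 22 October 2025 is inside that window, so Dorath Zone is at UTC+09:45.
05:15 local − 9h45m = 19:30 UTC (rolling into the previous day, 21 October 2025).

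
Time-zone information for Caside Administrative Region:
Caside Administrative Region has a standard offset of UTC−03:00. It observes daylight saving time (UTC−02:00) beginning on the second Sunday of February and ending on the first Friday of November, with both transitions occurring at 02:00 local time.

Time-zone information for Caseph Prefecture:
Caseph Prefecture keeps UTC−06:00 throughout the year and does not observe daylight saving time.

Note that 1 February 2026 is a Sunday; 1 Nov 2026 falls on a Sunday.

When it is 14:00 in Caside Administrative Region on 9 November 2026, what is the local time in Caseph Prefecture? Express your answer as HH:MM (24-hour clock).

1 February 2026 is a Sunday, so the first Sunday is February 1 and the second is February 8.
1 November 2026 is a Sunday, so the first Friday is November 6.
Daylight saving runs 8 February – 6 November; 9 November 2026 is outside that window, so Caside Administrative Region is on standard time at UTC−03:00.
14:00 Caside Administrative Region + 3h = 17:00 UTC.
Caseph Prefecture stays on UTC−06:00 all year.
17:00 UTC − 6h = 11:00 Caseph Prefecture.

11:00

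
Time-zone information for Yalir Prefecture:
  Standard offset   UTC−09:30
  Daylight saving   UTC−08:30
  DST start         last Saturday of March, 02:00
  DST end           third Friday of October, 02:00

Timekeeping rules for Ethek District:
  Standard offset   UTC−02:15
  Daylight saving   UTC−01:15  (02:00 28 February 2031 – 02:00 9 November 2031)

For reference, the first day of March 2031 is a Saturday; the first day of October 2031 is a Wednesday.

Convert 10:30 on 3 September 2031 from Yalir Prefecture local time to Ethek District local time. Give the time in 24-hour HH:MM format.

1 March 2031 is a Saturday, so Saturdays fall on 1, 8, 15, 22, 29; the last is March 29.
1 October 2031 is a Wednesday, so the first Friday is October 3 and the third is October 17.
Daylight saving runs 29 March – 17 October; 3 September 2031 is inside that window, so Yalir Prefecture is at UTC−08:30.
10:30 Yalir Prefecture + 8h30m = 19:00 UTC.
At the standard offset (UTC−02:15), 19:00 UTC − 2h15m = 16:45 Ethek District standard time.
The standard-time date in Ethek District, 3 September 2031, lies within the daylight-saving period (28 February – 9 November), so Ethek District is on daylight time, UTC−01:15.
19:00 UTC − 1h15m = 17:45 Ethek District.

17:45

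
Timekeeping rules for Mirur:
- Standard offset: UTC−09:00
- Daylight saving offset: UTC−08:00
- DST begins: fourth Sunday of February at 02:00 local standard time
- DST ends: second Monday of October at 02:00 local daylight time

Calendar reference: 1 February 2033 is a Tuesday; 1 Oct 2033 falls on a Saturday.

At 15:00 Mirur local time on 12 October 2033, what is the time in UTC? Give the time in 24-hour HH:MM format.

00:00

1 February 2033 is a Tuesday, so the first Sunday is February 6 and the fourth is February 27.
1 October 2033 is a Saturday, so the first Monday is October 3 and the second is October 10.
12 October 2033 is outside the daylight-saving period (27 February – 10 October), so Mirur is on standard time, UTC−09:00.
15:00 local + 9h = 00:00 UTC (rolling into the next day, 13 October 2033).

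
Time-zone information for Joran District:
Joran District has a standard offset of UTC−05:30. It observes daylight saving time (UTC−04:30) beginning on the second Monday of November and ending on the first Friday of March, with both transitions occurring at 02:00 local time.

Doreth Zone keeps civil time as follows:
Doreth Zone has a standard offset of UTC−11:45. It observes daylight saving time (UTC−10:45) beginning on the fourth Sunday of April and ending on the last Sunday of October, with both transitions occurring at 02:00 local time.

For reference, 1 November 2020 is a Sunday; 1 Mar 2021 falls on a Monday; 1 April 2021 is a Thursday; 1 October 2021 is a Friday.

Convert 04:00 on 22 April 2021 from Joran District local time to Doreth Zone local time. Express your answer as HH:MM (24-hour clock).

1 November 2020 is a Sunday, so the first Monday is November 2 and the second is November 9.
1 March 2021 is a Monday, so the first Friday is March 5.
22 April 2021 does not fall between 9 November 2020 and 5 March 2021, so daylight saving is not in effect and Joran District is at UTC−05:30.
04:00 Joran District + 5h30m = 09:30 UTC.
1 April 2021 is a Thursday, so the first Sunday is April 4 and the fourth is April 25.
1 October 2021 is a Friday, so Sundays fall on 3, 10, 17, 24, 31; the last is October 31.
At the standard offset (UTC−11:45), 09:30 UTC − 11h45m = 21:45 Doreth Zone standard time (rolling into the previous day, 21 April 2021).
The standard-time date in Doreth Zone, 21 April 2021, is outside the daylight-saving period (25 April – 31 October), so Doreth Zone is on standard time, UTC−11:45.
09:30 UTC − 11h45m = 21:45 Doreth Zone (rolling into the previous day, 21 April 2021).

21:45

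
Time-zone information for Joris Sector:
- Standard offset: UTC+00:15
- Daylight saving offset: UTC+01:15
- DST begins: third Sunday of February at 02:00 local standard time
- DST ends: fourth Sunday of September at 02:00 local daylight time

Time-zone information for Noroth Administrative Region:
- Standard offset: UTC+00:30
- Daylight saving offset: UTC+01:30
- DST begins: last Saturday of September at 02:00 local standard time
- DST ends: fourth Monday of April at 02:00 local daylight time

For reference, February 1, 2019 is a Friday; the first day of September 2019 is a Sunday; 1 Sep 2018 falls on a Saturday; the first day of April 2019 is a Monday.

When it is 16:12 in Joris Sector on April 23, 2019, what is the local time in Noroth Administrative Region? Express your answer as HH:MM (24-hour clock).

15:27

1 February 2019 is a Friday, so the first Sunday is February 3 and the third is February 17.
1 September 2019 is a Sunday, so the first Sunday is September 1 and the fourth is September 22.
April 23, 2019 lies within the daylight-saving period (17 February – 22 September), so Joris Sector is on daylight time, UTC+01:15.
16:12 Joris Sector − 1h15m = 14:57 UTC.
1 September 2018 is a Saturday, so Saturdays fall on 1, 8, 15, 22, 29; the last is September 29.
1 April 2019 is a Monday, so the first Monday is April 1 and the fourth is April 22.
At the standard offset (UTC+00:30), 14:57 UTC + 0h30m = 15:27 Noroth Administrative Region standard time.
The standard-time date in Noroth Administrative Region, April 23, 2019, does not fall between 29 September 2018 and 22 April 2019, so daylight saving is not in effect and Noroth Administrative Region is at UTC+00:30.
14:57 UTC + 0h30m = 15:27 Noroth Administrative Region.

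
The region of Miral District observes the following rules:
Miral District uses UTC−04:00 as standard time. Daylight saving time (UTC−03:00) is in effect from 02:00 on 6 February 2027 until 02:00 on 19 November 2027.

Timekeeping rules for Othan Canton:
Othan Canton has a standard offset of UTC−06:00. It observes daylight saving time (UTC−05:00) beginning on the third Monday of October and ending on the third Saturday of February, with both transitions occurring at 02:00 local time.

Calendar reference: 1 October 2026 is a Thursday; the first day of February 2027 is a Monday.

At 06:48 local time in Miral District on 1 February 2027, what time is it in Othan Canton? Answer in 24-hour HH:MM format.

1 February 2027 does not fall between 6 February and 19 November, so daylight saving is not in effect and Miral District is at UTC−04:00.
06:48 Miral District + 4h = 10:48 UTC.
1 October 2026 is a Thursday, so the first Monday is October 5 and the third is October 19.
1 February 2027 is a Monday, so the first Saturday is February 6 and the third is February 20.
At the standard offset (UTC−06:00), 10:48 UTC − 6h = 04:48 Othan Canton standard time.
The standard-time date in Othan Canton, 1 February 2027, lies within the daylight-saving period (19 October 2026 – 20 February 2027), so Othan Canton is on daylight time, UTC−05:00.
10:48 UTC − 5h = 05:48 Othan Canton.

05:48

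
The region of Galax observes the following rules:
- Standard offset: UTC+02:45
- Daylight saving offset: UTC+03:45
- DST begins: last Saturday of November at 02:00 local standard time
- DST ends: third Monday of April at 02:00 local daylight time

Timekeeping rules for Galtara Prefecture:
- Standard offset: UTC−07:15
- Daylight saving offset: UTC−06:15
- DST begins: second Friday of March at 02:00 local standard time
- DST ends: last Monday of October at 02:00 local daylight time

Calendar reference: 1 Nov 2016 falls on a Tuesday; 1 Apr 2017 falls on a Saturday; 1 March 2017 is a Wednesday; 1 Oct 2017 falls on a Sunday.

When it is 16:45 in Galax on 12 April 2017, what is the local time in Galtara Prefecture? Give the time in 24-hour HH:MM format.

1 November 2016 is a Tuesday, so Saturdays fall on 5, 12, 19, 26; the last is November 26.
1 April 2017 is a Saturday, so the first Monday is April 3 and the third is April 17.
12 April 2017 falls between 26 November 2016 and 17 April 2017, so daylight saving is in effect and Galax is at UTC+03:45.
16:45 Galax − 3h45m = 13:00 UTC.
1 March 2017 is a Wednesday, so the first Friday is March 3 and the second is March 10.
1 October 2017 is a Sunday, so Mondays fall on 2, 9, 16, 23, 30; the last is October 30.
At the standard offset (UTC−07:15), 13:00 UTC − 7h15m = 05:45 Galtara Prefecture standard time.
Daylight saving runs 10 March – 30 October; the standard-time date in Galtara Prefecture, 12 April 2017, is inside that window, so Galtara Prefecture is at UTC−06:15.
13:00 UTC − 6h15m = 06:45 Galtara Prefecture.

06:45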